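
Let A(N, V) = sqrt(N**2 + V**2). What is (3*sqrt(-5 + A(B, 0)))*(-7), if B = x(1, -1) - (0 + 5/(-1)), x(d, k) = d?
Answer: -21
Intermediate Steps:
B = 6 (B = 1 - (0 + 5/(-1)) = 1 - (0 + 5*(-1)) = 1 - (0 - 5) = 1 - 1*(-5) = 1 + 5 = 6)
(3*sqrt(-5 + A(B, 0)))*(-7) = (3*sqrt(-5 + sqrt(6**2 + 0**2)))*(-7) = (3*sqrt(-5 + sqrt(36 + 0)))*(-7) = (3*sqrt(-5 + sqrt(36)))*(-7) = (3*sqrt(-5 + 6))*(-7) = (3*sqrt(1))*(-7) = (3*1)*(-7) = 3*(-7) = -21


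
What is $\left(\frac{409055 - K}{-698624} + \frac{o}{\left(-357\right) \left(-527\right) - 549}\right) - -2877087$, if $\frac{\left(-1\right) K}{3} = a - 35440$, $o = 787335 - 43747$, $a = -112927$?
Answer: $\frac{94264201684209493}{32763719040} \approx 2.8771 \cdot 10^{6}$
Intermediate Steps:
$o = 743588$ ($o = 787335 - 43747 = 743588$)
$K = 445101$ ($K = - 3 \left(-112927 - 35440\right) = \left(-3\right) \left(-148367\right) = 445101$)
$\left(\frac{409055 - K}{-698624} + \frac{o}{\left(-357\right) \left(-527\right) - 549}\right) - -2877087 = \left(\frac{409055 - 445101}{-698624} + \frac{743588}{\left(-357\right) \left(-527\right) - 549}\right) - -2877087 = \left(\left(409055 - 445101\right) \left(- \frac{1}{698624}\right) + \frac{743588}{188139 - 549}\right) + 2877087 = \left(\left(-36046\right) \left(- \frac{1}{698624}\right) + \frac{743588}{187590}\right) + 2877087 = \left(\frac{18023}{349312} + 743588 \cdot \frac{1}{187590}\right) + 2877087 = \left(\frac{18023}{349312} + \frac{371794}{93795}\right) + 2877087 = \frac{131562573013}{32763719040} + 2877087 = \frac{94264201684209493}{32763719040}$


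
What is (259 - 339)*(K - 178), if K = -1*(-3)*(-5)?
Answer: 15440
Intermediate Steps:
K = -15 (K = 3*(-5) = -15)
(259 - 339)*(K - 178) = (259 - 339)*(-15 - 178) = -80*(-193) = 15440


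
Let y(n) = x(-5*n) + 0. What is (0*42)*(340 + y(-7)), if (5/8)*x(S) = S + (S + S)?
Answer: 0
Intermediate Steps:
x(S) = 24*S/5 (x(S) = 8*(S + (S + S))/5 = 8*(S + 2*S)/5 = 8*(3*S)/5 = 24*S/5)
y(n) = -24*n (y(n) = 24*(-5*n)/5 + 0 = -24*n + 0 = -24*n)
(0*42)*(340 + y(-7)) = (0*42)*(340 - 24*(-7)) = 0*(340 + 168) = 0*508 = 0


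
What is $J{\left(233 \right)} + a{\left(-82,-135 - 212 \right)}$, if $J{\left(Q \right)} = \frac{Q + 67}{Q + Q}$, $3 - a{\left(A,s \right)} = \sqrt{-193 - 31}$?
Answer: $\frac{849}{233} - 4 i \sqrt{14} \approx 3.6438 - 14.967 i$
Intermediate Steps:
$a{\left(A,s \right)} = 3 - 4 i \sqrt{14}$ ($a{\left(A,s \right)} = 3 - \sqrt{-193 - 31} = 3 - \sqrt{-224} = 3 - 4 i \sqrt{14}$)
$J{\left(Q \right)} = \frac{67 + Q}{2 Q}$
$J{\left(233 \right)} + a{\left(-82,-135 - 212 \right)} = \frac{67 + 233}{2 \cdot 233} + \left(3 - 4 i \sqrt{14}\right) = \frac{1}{2} \cdot \frac{1}{233} \cdot 300 + \left(3 - 4 i \sqrt{14}\right) = \frac{150}{233} + \left(3 - 4 i \sqrt{14}\right) = \frac{849}{233} - 4 i \sqrt{14}$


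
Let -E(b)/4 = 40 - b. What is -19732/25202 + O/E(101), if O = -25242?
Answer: -160240873/1537322 ≈ -104.23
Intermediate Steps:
E(b) = -160 + 4*b (E(b) = -4*(40 - b) = -160 + 4*b)
-19732/25202 + O/E(101) = -19732/25202 - 25242/(-160 + 4*101) = -19732*1/25202 - 25242/(-160 + 404) = -9866/12601 - 25242/244 = -9866/12601 - 25242*1/244 = -9866/12601 - 12621/122 = -160240873/1537322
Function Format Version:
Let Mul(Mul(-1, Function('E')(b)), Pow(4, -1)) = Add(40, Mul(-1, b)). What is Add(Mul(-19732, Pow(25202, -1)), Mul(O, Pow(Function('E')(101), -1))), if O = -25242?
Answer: Rational(-160240873, 1537322) ≈ -104.23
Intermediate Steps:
Function('E')(b) = Add(-160, Mul(4, b)) (Function('E')(b) = Mul(-4, Add(40, Mul(-1, b))) = Add(-160, Mul(4, b)))
Add(Mul(-19732, Pow(25202, -1)), Mul(O, Pow(Function('E')(101), -1))) = Add(Mul(-19732, Pow(25202, -1)), Mul(-25242, Pow(Add(-160, Mul(4, 101)), -1))) = Add(Mul(-19732, Rational(1, 25202)), Mul(-25242, Pow(Add(-160, 404), -1))) = Add(Rational(-9866, 12601), Mul(-25242, Pow(244, -1))) = Add(Rational(-9866, 12601), Mul(-25242, Rational(1, 244))) = Add(Rational(-9866, 12601), Rational(-12621, 122)) = Rational(-160240873, 1537322)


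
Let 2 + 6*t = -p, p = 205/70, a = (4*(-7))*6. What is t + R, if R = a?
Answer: -4727/28 ≈ -168.82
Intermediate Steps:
a = -168 (a = -28*6 = -168)
p = 41/14 (p = 205*(1/70) = 41/14 ≈ 2.9286)
R = -168
t = -23/28 (t = -1/3 + (-1*41/14)/6 = -1/3 + (1/6)*(-41/14) = -1/3 - 41/84 = -23/28 ≈ -0.82143)
t + R = -23/28 - 168 = -4727/28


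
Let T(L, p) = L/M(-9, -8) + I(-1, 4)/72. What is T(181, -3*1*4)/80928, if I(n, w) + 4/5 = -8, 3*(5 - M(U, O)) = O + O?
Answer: 48529/225789120 ≈ 0.00021493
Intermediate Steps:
M(U, O) = 5 - 2*O/3 (M(U, O) = 5 - (O + O)/3 = 5 - 2*O/3)
I(n, w) = -44/5 (I(n, w) = -⅘ - 8 = -44/5)
T(L, p) = -11/90 + 3*L/31 (T(L, p) = L/(5 - ⅔*(-8)) - 44/5/72 = L/(5 + 16/3) - 44/5*1/72 = L/(31/3) - 11/90 = L*(3/31) - 11/90 = 3*L/31 - 11/90 = -11/90 + 3*L/31)
T(181, -3*1*4)/80928 = (-11/90 + (3/31)*181)/80928 = (-11/90 + 543/31)*(1/80928) = (48529/2790)*(1/80928) = 48529/225789120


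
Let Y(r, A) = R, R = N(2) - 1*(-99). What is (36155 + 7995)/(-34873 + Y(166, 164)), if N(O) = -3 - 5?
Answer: -22075/17391 ≈ -1.2693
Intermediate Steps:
N(O) = -8
R = 91 (R = -8 - 1*(-99) = -8 + 99 = 91)
Y(r, A) = 91
(36155 + 7995)/(-34873 + Y(166, 164)) = (36155 + 7995)/(-34873 + 91) = 44150/(-34782) = 44150*(-1/34782) = -22075/17391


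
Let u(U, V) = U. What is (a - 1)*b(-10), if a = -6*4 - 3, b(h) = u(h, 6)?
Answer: 280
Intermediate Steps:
b(h) = h
a = -27 (a = -24 - 3 = -27)
(a - 1)*b(-10) = (-27 - 1)*(-10) = -28*(-10) = 280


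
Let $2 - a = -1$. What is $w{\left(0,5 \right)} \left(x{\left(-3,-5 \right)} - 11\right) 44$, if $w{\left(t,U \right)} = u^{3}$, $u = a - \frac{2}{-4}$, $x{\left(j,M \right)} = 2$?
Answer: $- \frac{33957}{2} \approx -16979.0$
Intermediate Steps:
$a = 3$ ($a = 2 - -1 = 2 + 1 = 3$)
$u = \frac{7}{2}$ ($u = 3 - \frac{2}{-4} = 3 - 2 \left(- \frac{1}{4}\right) = 3 - - \frac{1}{2} = 3 + \frac{1}{2} = \frac{7}{2} \approx 3.5$)
$w{\left(t,U \right)} = \frac{343}{8}$ ($w{\left(t,U \right)} = \left(\frac{7}{2}\right)^{3} = \frac{343}{8}$)
$w{\left(0,5 \right)} \left(x{\left(-3,-5 \right)} - 11\right) 44 = \frac{343 \left(2 - 11\right)}{8} \cdot 44 = \frac{343}{8} \left(-9\right) 44 = \left(- \frac{3087}{8}\right) 44 = - \frac{33957}{2}$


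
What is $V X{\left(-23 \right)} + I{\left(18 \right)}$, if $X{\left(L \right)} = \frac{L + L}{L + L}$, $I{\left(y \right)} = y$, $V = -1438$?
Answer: $-1420$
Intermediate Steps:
$X{\left(L \right)} = 1$ ($X{\left(L \right)} = \frac{2 L}{2 L} = 2 L \frac{1}{2 L} = 1$)
$V X{\left(-23 \right)} + I{\left(18 \right)} = \left(-1438\right) 1 + 18 = -1438 + 18 = -1420$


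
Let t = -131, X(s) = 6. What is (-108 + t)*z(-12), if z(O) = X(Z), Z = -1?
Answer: -1434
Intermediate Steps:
z(O) = 6
(-108 + t)*z(-12) = (-108 - 131)*6 = -239*6 = -1434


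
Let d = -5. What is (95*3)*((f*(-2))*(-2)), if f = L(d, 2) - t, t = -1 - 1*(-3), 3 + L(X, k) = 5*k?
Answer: 5700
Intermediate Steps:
L(X, k) = -3 + 5*k
t = 2 (t = -1 + 3 = 2)
f = 5 (f = (-3 + 5*2) - 1*2 = (-3 + 10) - 2 = 7 - 2 = 5)
(95*3)*((f*(-2))*(-2)) = (95*3)*((5*(-2))*(-2)) = 285*(-10*(-2)) = 285*20 = 5700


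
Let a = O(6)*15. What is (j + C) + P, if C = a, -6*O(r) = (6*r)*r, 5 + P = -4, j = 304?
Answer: -245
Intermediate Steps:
P = -9 (P = -5 - 4 = -9)
O(r) = -r² (O(r) = -6*r*r/6 = -r²)
a = -540 (a = -1*6²*15 = -1*36*15 = -36*15 = -540)
C = -540
(j + C) + P = (304 - 540) - 9 = -236 - 9 = -245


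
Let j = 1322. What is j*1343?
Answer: 1775446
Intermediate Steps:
j*1343 = 1322*1343 = 1775446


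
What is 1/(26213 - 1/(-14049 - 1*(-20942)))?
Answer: 6893/180686208 ≈ 3.8149e-5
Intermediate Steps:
1/(26213 - 1/(-14049 - 1*(-20942))) = 1/(26213 - 1/(-14049 + 20942)) = 1/(26213 - 1/6893) = 1/(180686208/6893) = 6893/180686208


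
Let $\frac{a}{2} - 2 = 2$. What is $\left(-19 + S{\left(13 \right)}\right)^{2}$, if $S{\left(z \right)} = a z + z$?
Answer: $9604$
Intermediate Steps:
$a = 8$ ($a = 4 + 2 \cdot 2 = 4 + 4 = 8$)
$S{\left(z \right)} = 9 z$ ($S{\left(z \right)} = 8 z + z = 9 z$)
$\left(-19 + S{\left(13 \right)}\right)^{2} = \left(-19 + 9 \cdot 13\right)^{2} = \left(-19 + 117\right)^{2} = 98^{2} = 9604$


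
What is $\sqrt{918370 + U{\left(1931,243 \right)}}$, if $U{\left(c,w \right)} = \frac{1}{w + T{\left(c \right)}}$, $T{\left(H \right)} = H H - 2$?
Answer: $\frac{7 \sqrt{260619460195598418}}{3729002} \approx 958.32$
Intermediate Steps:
$T{\left(H \right)} = -2 + H^{2}$ ($T{\left(H \right)} = H^{2} - 2 = -2 + H^{2}$)
$U{\left(c,w \right)} = \frac{1}{-2 + w + c^{2}}$ ($U{\left(c,w \right)} = \frac{1}{w + \left(-2 + c^{2}\right)} = \frac{1}{-2 + w + c^{2}}$)
$\sqrt{918370 + U{\left(1931,243 \right)}} = \sqrt{918370 + \frac{1}{-2 + 243 + 1931^{2}}} = \sqrt{918370 + \frac{1}{-2 + 243 + 3728761}} = \sqrt{918370 + \frac{1}{3729002}} = \sqrt{\frac{3424603566741}{3729002}} = \frac{7 \sqrt{260619460195598418}}{3729002}$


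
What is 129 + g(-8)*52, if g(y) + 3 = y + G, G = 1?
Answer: -391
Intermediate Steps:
g(y) = -2 + y (g(y) = -3 + (y + 1) = -3 + (1 + y) = -2 + y)
129 + g(-8)*52 = 129 + (-2 - 8)*52 = 129 - 10*52 = 129 - 520 = -391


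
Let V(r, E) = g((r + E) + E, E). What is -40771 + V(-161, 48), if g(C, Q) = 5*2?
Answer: -40761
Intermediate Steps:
g(C, Q) = 10
V(r, E) = 10
-40771 + V(-161, 48) = -40771 + 10 = -40761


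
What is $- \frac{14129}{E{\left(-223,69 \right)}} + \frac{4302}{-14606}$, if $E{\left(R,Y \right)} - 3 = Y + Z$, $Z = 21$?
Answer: $- \frac{103384130}{679179} \approx -152.22$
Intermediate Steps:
$E{\left(R,Y \right)} = 24 + Y$ ($E{\left(R,Y \right)} = 3 + \left(Y + 21\right) = 3 + \left(21 + Y\right) = 24 + Y$)
$- \frac{14129}{E{\left(-223,69 \right)}} + \frac{4302}{-14606} = - \frac{14129}{24 + 69} + \frac{4302}{-14606} = - \frac{14129}{93} + 4302 \left(- \frac{1}{14606}\right) = \left(-14129\right) \frac{1}{93} - \frac{2151}{7303} = - \frac{14129}{93} - \frac{2151}{7303} = - \frac{103384130}{679179}$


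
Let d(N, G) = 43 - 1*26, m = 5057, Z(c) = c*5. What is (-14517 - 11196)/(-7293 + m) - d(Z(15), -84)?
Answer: -12299/2236 ≈ -5.5005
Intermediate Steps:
Z(c) = 5*c
d(N, G) = 17 (d(N, G) = 43 - 26 = 17)
(-14517 - 11196)/(-7293 + m) - d(Z(15), -84) = (-14517 - 11196)/(-7293 + 5057) - 1*17 = -25713/(-2236) - 17 = -25713*(-1/2236) - 17 = 25713/2236 - 17 = -12299/2236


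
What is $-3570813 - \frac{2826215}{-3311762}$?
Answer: $- \frac{11825679976291}{3311762} \approx -3.5708 \cdot 10^{6}$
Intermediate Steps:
$-3570813 - \frac{2826215}{-3311762} = -3570813 - 2826215 \left(- \frac{1}{3311762}\right) = -3570813 - - \frac{2826215}{3311762} = -3570813 + \frac{2826215}{3311762} = - \frac{11825679976291}{3311762}$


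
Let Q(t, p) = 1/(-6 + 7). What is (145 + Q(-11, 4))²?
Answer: 21316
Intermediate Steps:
Q(t, p) = 1 (Q(t, p) = 1/1 = 1)
(145 + Q(-11, 4))² = (145 + 1)² = 146² = 21316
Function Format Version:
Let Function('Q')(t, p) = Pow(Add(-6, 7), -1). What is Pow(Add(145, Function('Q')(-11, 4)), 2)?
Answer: 21316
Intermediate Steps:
Function('Q')(t, p) = 1 (Function('Q')(t, p) = Pow(1, -1) = 1)
Pow(Add(145, Function('Q')(-11, 4)), 2) = Pow(Add(145, 1), 2) = Pow(146, 2) = 21316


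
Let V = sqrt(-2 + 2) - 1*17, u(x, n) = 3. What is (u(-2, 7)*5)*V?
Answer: -255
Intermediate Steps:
V = -17 (V = sqrt(0) - 17 = 0 - 17 = -17)
(u(-2, 7)*5)*V = (3*5)*(-17) = 15*(-17) = -255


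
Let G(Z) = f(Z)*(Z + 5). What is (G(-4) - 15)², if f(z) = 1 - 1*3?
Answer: 289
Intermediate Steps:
f(z) = -2 (f(z) = 1 - 3 = -2)
G(Z) = -10 - 2*Z (G(Z) = -2*(Z + 5) = -2*(5 + Z) = -10 - 2*Z)
(G(-4) - 15)² = ((-10 - 2*(-4)) - 15)² = ((-10 + 8) - 15)² = (-2 - 15)² = (-17)² = 289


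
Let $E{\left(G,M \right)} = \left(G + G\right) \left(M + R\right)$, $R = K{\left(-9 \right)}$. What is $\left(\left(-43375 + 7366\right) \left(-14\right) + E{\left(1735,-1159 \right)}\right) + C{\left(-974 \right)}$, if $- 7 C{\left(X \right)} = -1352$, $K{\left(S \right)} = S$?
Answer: $- \frac{24840486}{7} \approx -3.5486 \cdot 10^{6}$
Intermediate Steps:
$R = -9$
$C{\left(X \right)} = \frac{1352}{7}$ ($C{\left(X \right)} = \left(- \frac{1}{7}\right) \left(-1352\right) = \frac{1352}{7}$)
$E{\left(G,M \right)} = 2 G \left(-9 + M\right)$ ($E{\left(G,M \right)} = \left(G + G\right) \left(M - 9\right) = 2 G \left(-9 + M\right)$)
$\left(\left(-43375 + 7366\right) \left(-14\right) + E{\left(1735,-1159 \right)}\right) + C{\left(-974 \right)} = \left(\left(-43375 + 7366\right) \left(-14\right) + 2 \cdot 1735 \left(-9 - 1159\right)\right) + \frac{1352}{7} = \left(\left(-36009\right) \left(-14\right) + 2 \cdot 1735 \left(-1168\right)\right) + \frac{1352}{7} = \left(504126 - 4052960\right) + \frac{1352}{7} = -3548834 + \frac{1352}{7} = - \frac{24840486}{7}$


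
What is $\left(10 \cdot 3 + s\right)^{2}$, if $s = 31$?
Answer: $3721$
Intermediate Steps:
$\left(10 \cdot 3 + s\right)^{2} = \left(10 \cdot 3 + 31\right)^{2} = \left(30 + 31\right)^{2} = 61^{2} = 3721$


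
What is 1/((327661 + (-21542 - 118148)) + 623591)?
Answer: 1/811562 ≈ 1.2322e-6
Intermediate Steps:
1/((327661 + (-21542 - 118148)) + 623591) = 1/((327661 - 139690) + 623591) = 1/(187971 + 623591) = 1/811562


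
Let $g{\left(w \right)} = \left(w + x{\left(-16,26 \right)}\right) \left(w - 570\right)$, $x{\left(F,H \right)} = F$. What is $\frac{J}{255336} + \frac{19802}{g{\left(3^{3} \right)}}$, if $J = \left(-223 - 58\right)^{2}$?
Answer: $- \frac{1528176473}{508373976} \approx -3.006$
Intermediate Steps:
$g{\left(w \right)} = \left(-570 + w\right) \left(-16 + w\right)$ ($g{\left(w \right)} = \left(w - 16\right) \left(w - 570\right) = \left(-16 + w\right) \left(-570 + w\right) = \left(-570 + w\right) \left(-16 + w\right)$)
$J = 78961$ ($J = \left(-281\right)^{2} = 78961$)
$\frac{J}{255336} + \frac{19802}{g{\left(3^{3} \right)}} = \frac{78961}{255336} + \frac{19802}{9120 + \left(3^{3}\right)^{2} - 586 \cdot 3^{3}} = 78961 \cdot \frac{1}{255336} + \frac{19802}{9120 + 27^{2} - 15822} = \frac{78961}{255336} + \frac{19802}{9120 + 729 - 15822} = \frac{78961}{255336} + \frac{19802}{-5973} = \frac{78961}{255336} + 19802 \left(- \frac{1}{5973}\right) = \frac{78961}{255336} - \frac{19802}{5973} = - \frac{1528176473}{508373976}$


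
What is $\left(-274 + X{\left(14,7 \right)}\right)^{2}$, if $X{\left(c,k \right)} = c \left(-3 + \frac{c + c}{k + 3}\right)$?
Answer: $\frac{1915456}{25} \approx 76618.0$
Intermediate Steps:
$X{\left(c,k \right)} = c \left(-3 + \frac{2 c}{3 + k}\right)$
$\left(-274 + X{\left(14,7 \right)}\right)^{2} = \left(-274 + \frac{14 \left(-9 - 21 + 2 \cdot 14\right)}{3 + 7}\right)^{2} = \left(-274 + \frac{14 \left(-9 - 21 + 28\right)}{10}\right)^{2} = \left(-274 + 14 \cdot \frac{1}{10} \left(-2\right)\right)^{2} = \left(-274 - \frac{14}{5}\right)^{2} = \left(- \frac{1384}{5}\right)^{2} = \frac{1915456}{25}$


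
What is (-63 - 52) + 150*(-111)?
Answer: -16765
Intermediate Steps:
(-63 - 52) + 150*(-111) = -115 - 16650 = -16765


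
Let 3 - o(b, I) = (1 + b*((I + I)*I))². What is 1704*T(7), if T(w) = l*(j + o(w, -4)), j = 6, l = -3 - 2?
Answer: 431248320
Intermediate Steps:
l = -5
o(b, I) = 3 - (1 + 2*b*I²)² (o(b, I) = 3 - (1 + b*((I + I)*I))² = 3 - (1 + b*((2*I)*I))² = 3 - (1 + b*(2*I²))² = 3 - (1 + 2*b*I²)²)
T(w) = -45 + 5*(1 + 32*w)² (T(w) = -5*(6 + (3 - (1 + 2*w*(-4)²)²)) = -5*(6 + (3 - (1 + 2*w*16)²)) = -5*(6 + (3 - (1 + 32*w)²)) = -5*(9 - (1 + 32*w)²) = -45 + 5*(1 + 32*w)²)
1704*T(7) = 1704*(-45 + 5*(1 + 32*7)²) = 1704*(-45 + 5*(1 + 224)²) = 1704*(-45 + 5*225²) = 1704*(-45 + 5*50625) = 1704*(-45 + 253125) = 1704*253080 = 431248320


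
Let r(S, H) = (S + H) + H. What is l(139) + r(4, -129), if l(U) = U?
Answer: -115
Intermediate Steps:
r(S, H) = S + 2*H (r(S, H) = (H + S) + H = S + 2*H)
l(139) + r(4, -129) = 139 + (4 + 2*(-129)) = 139 + (4 - 258) = 139 - 254 = -115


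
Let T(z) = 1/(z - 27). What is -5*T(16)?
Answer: 5/11 ≈ 0.45455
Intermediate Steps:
T(z) = 1/(-27 + z)
-5*T(16) = -5/(-27 + 16) = -5/(-11) = -5*(-1/11) = 5/11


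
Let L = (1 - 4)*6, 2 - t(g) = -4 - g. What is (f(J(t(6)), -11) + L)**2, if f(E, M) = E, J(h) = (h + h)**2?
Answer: 311364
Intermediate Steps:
t(g) = 6 + g (t(g) = 2 - (-4 - g) = 2 + (4 + g) = 6 + g)
J(h) = 4*h**2 (J(h) = (2*h)**2 = 4*h**2)
L = -18 (L = -3*6 = -18)
(f(J(t(6)), -11) + L)**2 = (4*(6 + 6)**2 - 18)**2 = (4*12**2 - 18)**2 = (4*144 - 18)**2 = (576 - 18)**2 = 558**2 = 311364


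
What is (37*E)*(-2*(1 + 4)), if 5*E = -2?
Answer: 148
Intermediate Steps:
E = -⅖ (E = (⅕)*(-2) = -⅖ ≈ -0.40000)
(37*E)*(-2*(1 + 4)) = (37*(-⅖))*(-2*(1 + 4)) = -(-148)*5/5 = -74/5*(-10) = 148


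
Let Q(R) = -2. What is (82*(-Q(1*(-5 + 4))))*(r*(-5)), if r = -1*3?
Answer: 2460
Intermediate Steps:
r = -3
(82*(-Q(1*(-5 + 4))))*(r*(-5)) = (82*(-1*(-2)))*(-3*(-5)) = (82*2)*15 = 164*15 = 2460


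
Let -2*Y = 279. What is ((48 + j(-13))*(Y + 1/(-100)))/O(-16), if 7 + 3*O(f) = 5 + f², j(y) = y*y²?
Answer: 89942097/25400 ≈ 3541.0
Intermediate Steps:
j(y) = y³
Y = -279/2 (Y = -½*279 = -279/2 ≈ -139.50)
O(f) = -⅔ + f²/3 (O(f) = -7/3 + (5 + f²)/3 = -7/3 + (5/3 + f²/3) = -⅔ + f²/3)
((48 + j(-13))*(Y + 1/(-100)))/O(-16) = ((48 + (-13)³)*(-279/2 + 1/(-100)))/(-⅔ + (⅓)*(-16)²) = ((48 - 2197)*(-279/2 - 1/100))/(-⅔ + (⅓)*256) = (-2149*(-13951/100))/(-⅔ + 256/3) = 29980699/(100*(254/3)) = (29980699/100)*(3/254) = 89942097/25400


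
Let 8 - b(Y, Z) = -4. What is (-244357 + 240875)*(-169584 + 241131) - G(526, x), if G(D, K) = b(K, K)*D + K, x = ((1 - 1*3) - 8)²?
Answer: -249133066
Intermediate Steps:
b(Y, Z) = 12 (b(Y, Z) = 8 - 1*(-4) = 8 + 4 = 12)
x = 100 (x = ((1 - 3) - 8)² = (-2 - 8)² = (-10)² = 100)
G(D, K) = K + 12*D (G(D, K) = 12*D + K = K + 12*D)
(-244357 + 240875)*(-169584 + 241131) - G(526, x) = (-244357 + 240875)*(-169584 + 241131) - (100 + 12*526) = -3482*71547 - (100 + 6312) = -249126654 - 1*6412 = -249126654 - 6412 = -249133066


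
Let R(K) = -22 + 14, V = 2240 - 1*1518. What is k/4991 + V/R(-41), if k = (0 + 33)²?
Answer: -1797395/19964 ≈ -90.032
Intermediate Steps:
V = 722 (V = 2240 - 1518 = 722)
k = 1089 (k = 33² = 1089)
R(K) = -8
k/4991 + V/R(-41) = 1089/4991 + 722/(-8) = 1089*(1/4991) + 722*(-⅛) = 1089/4991 - 361/4 = -1797395/19964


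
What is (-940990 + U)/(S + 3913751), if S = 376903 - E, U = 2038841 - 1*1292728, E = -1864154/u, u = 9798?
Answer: -954702423/21020846023 ≈ -0.045417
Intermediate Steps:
E = -932077/4899 (E = -1864154/9798 = -1864154*1/9798 = -932077/4899 ≈ -190.26)
U = 746113 (U = 2038841 - 1292728 = 746113)
S = 1847379874/4899 (S = 376903 - 1*(-932077/4899) = 376903 + 932077/4899 = 1847379874/4899 ≈ 3.7709e+5)
(-940990 + U)/(S + 3913751) = (-940990 + 746113)/(1847379874/4899 + 3913751) = -194877/21020846023/4899 = -194877*4899/21020846023 = -954702423/21020846023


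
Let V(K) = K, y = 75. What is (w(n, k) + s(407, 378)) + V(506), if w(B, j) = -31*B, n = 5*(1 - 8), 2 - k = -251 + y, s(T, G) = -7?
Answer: 1584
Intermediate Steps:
k = 178 (k = 2 - (-251 + 75) = 2 - 1*(-176) = 2 + 176 = 178)
n = -35 (n = 5*(-7) = -35)
(w(n, k) + s(407, 378)) + V(506) = (-31*(-35) - 7) + 506 = (1085 - 7) + 506 = 1078 + 506 = 1584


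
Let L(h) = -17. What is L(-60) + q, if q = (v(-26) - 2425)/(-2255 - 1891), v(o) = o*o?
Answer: -22911/1382 ≈ -16.578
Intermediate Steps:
v(o) = o²
q = 583/1382 (q = ((-26)² - 2425)/(-2255 - 1891) = (676 - 2425)/(-4146) = -1749*(-1/4146) = 583/1382 ≈ 0.42185)
L(-60) + q = -17 + 583/1382 = -22911/1382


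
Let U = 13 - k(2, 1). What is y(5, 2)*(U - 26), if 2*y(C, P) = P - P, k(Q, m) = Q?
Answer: 0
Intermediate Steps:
y(C, P) = 0 (y(C, P) = (P - P)/2 = (½)*0 = 0)
U = 11 (U = 13 - 1*2 = 13 - 2 = 11)
y(5, 2)*(U - 26) = 0*(11 - 26) = 0*(-15) = 0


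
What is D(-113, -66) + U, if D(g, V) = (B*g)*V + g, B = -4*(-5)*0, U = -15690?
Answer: -15803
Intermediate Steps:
B = 0 (B = 20*0 = 0)
D(g, V) = g (D(g, V) = (0*g)*V + g = 0*V + g = 0 + g = g)
D(-113, -66) + U = -113 - 15690 = -15803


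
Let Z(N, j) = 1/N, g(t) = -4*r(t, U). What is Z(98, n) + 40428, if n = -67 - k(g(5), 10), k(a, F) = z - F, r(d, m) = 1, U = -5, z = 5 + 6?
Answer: 3961945/98 ≈ 40428.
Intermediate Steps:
z = 11
g(t) = -4 (g(t) = -4*1 = -4)
k(a, F) = 11 - F
n = -68 (n = -67 - (11 - 1*10) = -67 - (11 - 10) = -67 - 1*1 = -67 - 1 = -68)
Z(98, n) + 40428 = 1/98 + 40428 = 3961945/98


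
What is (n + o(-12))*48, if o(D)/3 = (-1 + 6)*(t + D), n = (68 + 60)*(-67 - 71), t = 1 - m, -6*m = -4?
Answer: -856272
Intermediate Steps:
m = ⅔ (m = -⅙*(-4) = ⅔ ≈ 0.66667)
t = ⅓ (t = 1 - 1*⅔ = 1 - ⅔ = ⅓ ≈ 0.33333)
n = -17664 (n = 128*(-138) = -17664)
o(D) = 5 + 15*D (o(D) = 3*((-1 + 6)*(⅓ + D)) = 3*(5*(⅓ + D)) = 3*(5/3 + 5*D) = 5 + 15*D)
(n + o(-12))*48 = (-17664 + (5 + 15*(-12)))*48 = (-17664 + (5 - 180))*48 = (-17664 - 175)*48 = -17839*48 = -856272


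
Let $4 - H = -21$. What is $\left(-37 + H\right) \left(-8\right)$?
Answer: $96$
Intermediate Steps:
$H = 25$ ($H = 4 - -21 = 4 + 21 = 25$)
$\left(-37 + H\right) \left(-8\right) = \left(-37 + 25\right) \left(-8\right) = \left(-12\right) \left(-8\right) = 96$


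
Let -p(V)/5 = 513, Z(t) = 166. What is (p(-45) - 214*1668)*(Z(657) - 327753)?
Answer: 117773095479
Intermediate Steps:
p(V) = -2565 (p(V) = -5*513 = -2565)
(p(-45) - 214*1668)*(Z(657) - 327753) = (-2565 - 214*1668)*(166 - 327753) = (-2565 - 356952)*(-327587) = -359517*(-327587) = 117773095479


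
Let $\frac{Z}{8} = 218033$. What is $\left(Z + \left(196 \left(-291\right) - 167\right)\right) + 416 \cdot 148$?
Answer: $1748629$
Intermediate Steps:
$Z = 1744264$ ($Z = 8 \cdot 218033 = 1744264$)
$\left(Z + \left(196 \left(-291\right) - 167\right)\right) + 416 \cdot 148 = \left(1744264 + \left(196 \left(-291\right) - 167\right)\right) + 416 \cdot 148 = \left(1744264 - 57203\right) + 61568 = 1687061 + 61568 = 1748629$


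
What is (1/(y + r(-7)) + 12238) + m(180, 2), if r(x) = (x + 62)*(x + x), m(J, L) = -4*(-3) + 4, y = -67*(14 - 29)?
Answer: 2879691/235 ≈ 12254.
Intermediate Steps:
y = 1005 (y = -67*(-15) = 1005)
m(J, L) = 16 (m(J, L) = 12 + 4 = 16)
r(x) = 2*x*(62 + x) (r(x) = (62 + x)*(2*x) = 2*x*(62 + x))
(1/(y + r(-7)) + 12238) + m(180, 2) = (1/(1005 + 2*(-7)*(62 - 7)) + 12238) + 16 = (1/(1005 + 2*(-7)*55) + 12238) + 16 = (1/(1005 - 770) + 12238) + 16 = (1/235 + 12238) + 16 = 2875931/235 + 16 = 2879691/235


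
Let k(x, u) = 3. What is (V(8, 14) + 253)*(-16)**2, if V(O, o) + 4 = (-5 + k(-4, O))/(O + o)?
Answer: 700928/11 ≈ 63721.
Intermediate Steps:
V(O, o) = -4 - 2/(O + o) (V(O, o) = -4 + (-5 + 3)/(O + o) = -4 - 2/(O + o))
(V(8, 14) + 253)*(-16)**2 = (2*(-1 - 2*8 - 2*14)/(8 + 14) + 253)*(-16)**2 = (2*(-1 - 16 - 28)/22 + 253)*256 = (2*(1/22)*(-45) + 253)*256 = (-45/11 + 253)*256 = (2738/11)*256 = 700928/11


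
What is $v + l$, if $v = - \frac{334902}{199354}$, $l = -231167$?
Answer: $- \frac{23042200510}{99677} \approx -2.3117 \cdot 10^{5}$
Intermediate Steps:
$v = - \frac{167451}{99677}$ ($v = \left(-334902\right) \frac{1}{199354} = - \frac{167451}{99677} \approx -1.6799$)
$v + l = - \frac{167451}{99677} - 231167 = - \frac{23042200510}{99677}$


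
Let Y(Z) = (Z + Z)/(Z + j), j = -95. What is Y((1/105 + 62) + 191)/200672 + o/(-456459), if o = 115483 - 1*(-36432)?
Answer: -126438455961623/379927846143192 ≈ -0.33280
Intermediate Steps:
o = 151915 (o = 115483 + 36432 = 151915)
Y(Z) = 2*Z/(-95 + Z) (Y(Z) = (Z + Z)/(Z - 95) = (2*Z)/(-95 + Z) = 2*Z/(-95 + Z))
Y((1/105 + 62) + 191)/200672 + o/(-456459) = (2*((1/105 + 62) + 191)/(-95 + ((1/105 + 62) + 191)))/200672 + 151915/(-456459) = (2*((1/105 + 62) + 191)/(-95 + ((1/105 + 62) + 191)))*(1/200672) + 151915*(-1/456459) = (2*(6511/105 + 191)/(-95 + (6511/105 + 191)))*(1/200672) - 151915/456459 = (2*(26566/105)/(-95 + 26566/105))*(1/200672) - 151915/456459 = (2*(26566/105)/(16591/105))*(1/200672) - 151915/456459 = (2*(26566/105)*(105/16591))*(1/200672) - 151915/456459 = (53132/16591)*(1/200672) - 151915/456459 = 13283/832337288 - 151915/456459 = -126438455961623/379927846143192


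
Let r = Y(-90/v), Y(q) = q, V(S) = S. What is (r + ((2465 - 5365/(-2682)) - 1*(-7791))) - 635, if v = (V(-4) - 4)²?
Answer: 412881847/42912 ≈ 9621.6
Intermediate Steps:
v = 64 (v = (-4 - 4)² = (-8)² = 64)
r = -45/32 (r = -90/64 = -90*1/64 = -45/32 ≈ -1.4063)
(r + ((2465 - 5365/(-2682)) - 1*(-7791))) - 635 = (-45/32 + ((2465 - 5365/(-2682)) - 1*(-7791))) - 635 = (-45/32 + ((2465 - 5365*(-1/2682)) + 7791)) - 635 = (-45/32 + ((2465 + 5365/2682) + 7791)) - 635 = (-45/32 + (6616495/2682 + 7791)) - 635 = (-45/32 + 27511957/2682) - 635 = 440130967/42912 - 635 = 412881847/42912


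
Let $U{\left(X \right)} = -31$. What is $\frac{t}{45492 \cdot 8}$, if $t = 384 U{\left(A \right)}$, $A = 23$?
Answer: $- \frac{124}{3791} \approx -0.032709$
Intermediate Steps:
$t = -11904$ ($t = 384 \left(-31\right) = -11904$)
$\frac{t}{45492 \cdot 8} = - \frac{11904}{45492 \cdot 8} = - \frac{11904}{363936} = \left(-11904\right) \frac{1}{363936} = - \frac{124}{3791}$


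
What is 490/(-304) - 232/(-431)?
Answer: -70331/65512 ≈ -1.0736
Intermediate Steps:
490/(-304) - 232/(-431) = 490*(-1/304) - 232*(-1/431) = -245/152 + 232/431 = -70331/65512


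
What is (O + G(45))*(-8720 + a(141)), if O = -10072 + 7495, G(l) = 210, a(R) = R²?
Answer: -26418087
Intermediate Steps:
O = -2577
(O + G(45))*(-8720 + a(141)) = (-2577 + 210)*(-8720 + 141²) = -2367*(-8720 + 19881) = -2367*11161 = -26418087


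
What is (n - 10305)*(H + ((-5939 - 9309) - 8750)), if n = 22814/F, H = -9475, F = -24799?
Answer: 8554912485757/24799 ≈ 3.4497e+8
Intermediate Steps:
n = -22814/24799 (n = 22814/(-24799) = 22814*(-1/24799) = -22814/24799 ≈ -0.91996)
(n - 10305)*(H + ((-5939 - 9309) - 8750)) = (-22814/24799 - 10305)*(-9475 + ((-5939 - 9309) - 8750)) = -255576509*(-9475 + (-15248 - 8750))/24799 = -255576509*(-9475 - 23998)/24799 = -255576509/24799*(-33473) = 8554912485757/24799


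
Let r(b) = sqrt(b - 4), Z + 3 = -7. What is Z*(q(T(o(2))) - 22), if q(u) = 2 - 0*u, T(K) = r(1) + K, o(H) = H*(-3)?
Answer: 200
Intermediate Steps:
Z = -10 (Z = -3 - 7 = -10)
r(b) = sqrt(-4 + b)
o(H) = -3*H
T(K) = K + I*sqrt(3) (T(K) = sqrt(-4 + 1) + K = sqrt(-3) + K = I*sqrt(3) + K = K + I*sqrt(3))
q(u) = 2 (q(u) = 2 - 1*0 = 2 + 0 = 2)
Z*(q(T(o(2))) - 22) = -10*(2 - 22) = -10*(-20) = 200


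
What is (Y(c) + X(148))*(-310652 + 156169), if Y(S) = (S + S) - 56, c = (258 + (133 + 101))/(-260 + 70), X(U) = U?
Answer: -1274175784/95 ≈ -1.3412e+7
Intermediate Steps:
c = -246/95 (c = (258 + 234)/(-190) = 492*(-1/190) = -246/95 ≈ -2.5895)
Y(S) = -56 + 2*S (Y(S) = 2*S - 56 = -56 + 2*S)
(Y(c) + X(148))*(-310652 + 156169) = ((-56 + 2*(-246/95)) + 148)*(-310652 + 156169) = ((-56 - 492/95) + 148)*(-154483) = (-5812/95 + 148)*(-154483) = (8248/95)*(-154483) = -1274175784/95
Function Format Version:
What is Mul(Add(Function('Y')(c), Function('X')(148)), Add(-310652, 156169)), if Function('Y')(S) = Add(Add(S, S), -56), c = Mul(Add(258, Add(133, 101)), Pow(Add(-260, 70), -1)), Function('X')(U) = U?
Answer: Rational(-1274175784, 95) ≈ -1.3412e+7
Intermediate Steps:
c = Rational(-246, 95) (c = Mul(Add(258, 234), Pow(-190, -1)) = Mul(492, Rational(-1, 190)) = Rational(-246, 95) ≈ -2.5895)
Function('Y')(S) = Add(-56, Mul(2, S)) (Function('Y')(S) = Add(Mul(2, S), -56) = Add(-56, Mul(2, S)))
Mul(Add(Function('Y')(c), Function('X')(148)), Add(-310652, 156169)) = Mul(Add(Add(-56, Mul(2, Rational(-246, 95))), 148), Add(-310652, 156169)) = Mul(Add(Add(-56, Rational(-492, 95)), 148), -154483) = Mul(Add(Rational(-5812, 95), 148), -154483) = Mul(Rational(8248, 95), -154483) = Rational(-1274175784, 95)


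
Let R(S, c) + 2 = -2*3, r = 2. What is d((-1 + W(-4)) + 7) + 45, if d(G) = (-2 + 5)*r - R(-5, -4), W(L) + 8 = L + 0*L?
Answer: 59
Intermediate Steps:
W(L) = -8 + L (W(L) = -8 + (L + 0*L) = -8 + (L + 0) = -8 + L)
R(S, c) = -8 (R(S, c) = -2 - 2*3 = -2 - 6 = -8)
d(G) = 14 (d(G) = (-2 + 5)*2 - 1*(-8) = 3*2 + 8 = 6 + 8 = 14)
d((-1 + W(-4)) + 7) + 45 = 14 + 45 = 59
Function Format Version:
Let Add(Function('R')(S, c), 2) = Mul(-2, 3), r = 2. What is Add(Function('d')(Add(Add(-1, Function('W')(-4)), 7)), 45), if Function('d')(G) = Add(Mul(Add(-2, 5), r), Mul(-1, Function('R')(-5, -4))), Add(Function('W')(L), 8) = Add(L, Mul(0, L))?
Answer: 59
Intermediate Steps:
Function('W')(L) = Add(-8, L) (Function('W')(L) = Add(-8, Add(L, Mul(0, L))) = Add(-8, Add(L, 0)) = Add(-8, L))
Function('R')(S, c) = -8 (Function('R')(S, c) = Add(-2, Mul(-2, 3)) = Add(-2, -6) = -8)
Function('d')(G) = 14 (Function('d')(G) = Add(Mul(Add(-2, 5), 2), Mul(-1, -8)) = Add(Mul(3, 2), 8) = Add(6, 8) = 14)
Add(Function('d')(Add(Add(-1, Function('W')(-4)), 7)), 45) = Add(14, 45) = 59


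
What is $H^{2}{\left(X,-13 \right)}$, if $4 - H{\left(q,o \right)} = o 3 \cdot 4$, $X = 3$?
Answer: $25600$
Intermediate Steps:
$H{\left(q,o \right)} = 4 - 12 o$ ($H{\left(q,o \right)} = 4 - o 3 \cdot 4 = 4 - 3 o 4 = 4 - 12 o$)
$H^{2}{\left(X,-13 \right)} = \left(4 - -156\right)^{2} = \left(4 + 156\right)^{2} = 160^{2} = 25600$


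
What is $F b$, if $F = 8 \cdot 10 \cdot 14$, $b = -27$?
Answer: $-30240$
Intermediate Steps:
$F = 1120$ ($F = 80 \cdot 14 = 1120$)
$F b = 1120 \left(-27\right) = -30240$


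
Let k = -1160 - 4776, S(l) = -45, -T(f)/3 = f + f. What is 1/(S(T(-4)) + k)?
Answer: -1/5981 ≈ -0.00016720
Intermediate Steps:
T(f) = -6*f (T(f) = -3*(f + f) = -6*f)
k = -5936
1/(S(T(-4)) + k) = 1/(-45 - 5936) = 1/(-5981) = -1/5981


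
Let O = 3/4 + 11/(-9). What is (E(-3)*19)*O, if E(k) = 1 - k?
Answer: -323/9 ≈ -35.889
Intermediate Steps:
O = -17/36 (O = 3*(¼) + 11*(-⅑) = ¾ - 11/9 = -17/36 ≈ -0.47222)
(E(-3)*19)*O = ((1 - 1*(-3))*19)*(-17/36) = ((1 + 3)*19)*(-17/36) = (4*19)*(-17/36) = 76*(-17/36) = -323/9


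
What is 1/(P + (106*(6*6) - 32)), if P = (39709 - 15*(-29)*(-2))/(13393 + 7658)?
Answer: 21051/79695823 ≈ 0.00026414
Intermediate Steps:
P = 38839/21051 (P = (39709 + 435*(-2))/21051 = (39709 - 870)*(1/21051) = 38839*(1/21051) = 38839/21051 ≈ 1.8450)
1/(P + (106*(6*6) - 32)) = 1/(38839/21051 + (106*(6*6) - 32)) = 1/(38839/21051 + (106*36 - 32)) = 1/(38839/21051 + (3816 - 32)) = 1/(38839/21051 + 3784) = 1/(79695823/21051) = 21051/79695823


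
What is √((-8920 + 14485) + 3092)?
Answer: √8657 ≈ 93.043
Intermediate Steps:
√((-8920 + 14485) + 3092) = √(5565 + 3092) = √8657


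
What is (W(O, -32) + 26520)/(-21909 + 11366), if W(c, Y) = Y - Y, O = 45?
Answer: -2040/811 ≈ -2.5154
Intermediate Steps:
W(c, Y) = 0
(W(O, -32) + 26520)/(-21909 + 11366) = (0 + 26520)/(-21909 + 11366) = 26520/(-10543) = 26520*(-1/10543) = -2040/811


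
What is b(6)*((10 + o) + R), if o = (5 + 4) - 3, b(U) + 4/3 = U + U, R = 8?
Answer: 256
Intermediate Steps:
b(U) = -4/3 + 2*U (b(U) = -4/3 + (U + U) = -4/3 + 2*U)
o = 6 (o = 9 - 3 = 6)
b(6)*((10 + o) + R) = (-4/3 + 2*6)*((10 + 6) + 8) = (-4/3 + 12)*(16 + 8) = (32/3)*24 = 256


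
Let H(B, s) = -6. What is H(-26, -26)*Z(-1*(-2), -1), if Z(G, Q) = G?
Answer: -12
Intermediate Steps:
H(-26, -26)*Z(-1*(-2), -1) = -(-6)*(-2) = -6*2 = -12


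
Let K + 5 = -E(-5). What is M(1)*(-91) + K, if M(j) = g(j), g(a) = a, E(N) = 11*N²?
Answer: -371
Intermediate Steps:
M(j) = j
K = -280 (K = -5 - 11*(-5)² = -5 - 11*25 = -5 - 1*275 = -5 - 275 = -280)
M(1)*(-91) + K = 1*(-91) - 280 = -91 - 280 = -371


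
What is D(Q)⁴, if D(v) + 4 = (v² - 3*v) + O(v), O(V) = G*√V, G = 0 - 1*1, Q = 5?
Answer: (6 - √5)⁴ ≈ 200.71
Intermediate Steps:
G = -1 (G = 0 - 1 = -1)
O(V) = -√V
D(v) = -4 + v² - √v - 3*v (D(v) = -4 + ((v² - 3*v) - √v) = -4 + (v² - √v - 3*v) = -4 + v² - √v - 3*v)
D(Q)⁴ = (-4 + 5² - √5 - 3*5)⁴ = (-4 + 25 - √5 - 15)⁴ = (6 - √5)⁴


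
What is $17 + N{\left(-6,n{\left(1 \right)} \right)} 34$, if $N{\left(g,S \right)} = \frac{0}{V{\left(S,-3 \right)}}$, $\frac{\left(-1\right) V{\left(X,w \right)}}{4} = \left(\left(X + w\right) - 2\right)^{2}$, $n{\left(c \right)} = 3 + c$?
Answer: $17$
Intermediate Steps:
$V{\left(X,w \right)} = - 4 \left(-2 + X + w\right)^{2}$ ($V{\left(X,w \right)} = - 4 \left(\left(X + w\right) - 2\right)^{2} = - 4 \left(-2 + X + w\right)^{2}$)
$N{\left(g,S \right)} = 0$ ($N{\left(g,S \right)} = \frac{0}{\left(-4\right) \left(-2 + S - 3\right)^{2}} = \frac{0}{\left(-4\right) \left(-5 + S\right)^{2}} = 0 \left(- \frac{1}{4 \left(-5 + S\right)^{2}}\right) = 0$)
$17 + N{\left(-6,n{\left(1 \right)} \right)} 34 = 17 + 0 \cdot 34 = 17 + 0 = 17$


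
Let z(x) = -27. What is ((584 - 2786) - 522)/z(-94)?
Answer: 908/9 ≈ 100.89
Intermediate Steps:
((584 - 2786) - 522)/z(-94) = ((584 - 2786) - 522)/(-27) = (-2202 - 522)*(-1/27) = -2724*(-1/27) = 908/9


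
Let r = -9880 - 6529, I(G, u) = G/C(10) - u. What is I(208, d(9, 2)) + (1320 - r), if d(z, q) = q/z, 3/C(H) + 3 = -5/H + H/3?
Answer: 159455/9 ≈ 17717.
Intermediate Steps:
C(H) = 3/(-3 - 5/H + H/3) (C(H) = 3/(-3 + (-5/H + H/3)) = 3/(-3 - 5/H + H/3))
I(G, u) = -u - G/18 (I(G, u) = G/((9*10/(-15 + 10² - 9*10))) - u = G/((9*10/(-15 + 100 - 90))) - u = G/((9*10/(-5))) - u = G/((9*10*(-⅕))) - u = G/(-18) - u = G*(-1/18) - u = -G/18 - u = -u - G/18)
r = -16409
I(208, d(9, 2)) + (1320 - r) = (-2/9 - 1/18*208) + (1320 - 1*(-16409)) = (-2/9 - 104/9) + (1320 + 16409) = (-1*2/9 - 104/9) + 17729 = (-2/9 - 104/9) + 17729 = -106/9 + 17729 = 159455/9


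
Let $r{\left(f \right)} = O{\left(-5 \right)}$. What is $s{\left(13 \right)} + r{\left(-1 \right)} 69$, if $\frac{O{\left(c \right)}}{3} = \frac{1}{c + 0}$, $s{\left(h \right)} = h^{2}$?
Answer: $\frac{638}{5} \approx 127.6$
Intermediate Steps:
$O{\left(c \right)} = \frac{3}{c}$ ($O{\left(c \right)} = \frac{3}{c + 0} = \frac{3}{c}$)
$r{\left(f \right)} = - \frac{3}{5}$ ($r{\left(f \right)} = \frac{3}{-5} = 3 \left(- \frac{1}{5}\right) = - \frac{3}{5}$)
$s{\left(13 \right)} + r{\left(-1 \right)} 69 = 13^{2} - \frac{207}{5} = 169 - \frac{207}{5} = \frac{638}{5}$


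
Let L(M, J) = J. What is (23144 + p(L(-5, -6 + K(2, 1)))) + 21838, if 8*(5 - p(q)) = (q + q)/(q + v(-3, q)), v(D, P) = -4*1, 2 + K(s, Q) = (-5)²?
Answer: 2339307/52 ≈ 44987.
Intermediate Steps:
K(s, Q) = 23 (K(s, Q) = -2 + (-5)² = -2 + 25 = 23)
v(D, P) = -4
p(q) = 5 - q/(4*(-4 + q)) (p(q) = 5 - (q + q)/(8*(q - 4)) = 5 - 2*q/(8*(-4 + q)) = 5 - q/(4*(-4 + q)))
(23144 + p(L(-5, -6 + K(2, 1)))) + 21838 = (23144 + (-80 + 19*(-6 + 23))/(4*(-4 + (-6 + 23)))) + 21838 = (23144 + (-80 + 19*17)/(4*(-4 + 17))) + 21838 = (23144 + (¼)*(-80 + 323)/13) + 21838 = (23144 + (¼)*(1/13)*243) + 21838 = (23144 + 243/52) + 21838 = 1203731/52 + 21838 = 2339307/52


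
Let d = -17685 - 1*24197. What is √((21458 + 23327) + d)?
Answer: √2903 ≈ 53.880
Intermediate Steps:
d = -41882 (d = -17685 - 24197 = -41882)
√((21458 + 23327) + d) = √((21458 + 23327) - 41882) = √(44785 - 41882) = √2903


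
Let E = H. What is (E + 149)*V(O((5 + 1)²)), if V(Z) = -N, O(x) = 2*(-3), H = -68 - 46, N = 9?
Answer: -315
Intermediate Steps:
H = -114
O(x) = -6
E = -114
V(Z) = -9 (V(Z) = -1*9 = -9)
(E + 149)*V(O((5 + 1)²)) = (-114 + 149)*(-9) = 35*(-9) = -315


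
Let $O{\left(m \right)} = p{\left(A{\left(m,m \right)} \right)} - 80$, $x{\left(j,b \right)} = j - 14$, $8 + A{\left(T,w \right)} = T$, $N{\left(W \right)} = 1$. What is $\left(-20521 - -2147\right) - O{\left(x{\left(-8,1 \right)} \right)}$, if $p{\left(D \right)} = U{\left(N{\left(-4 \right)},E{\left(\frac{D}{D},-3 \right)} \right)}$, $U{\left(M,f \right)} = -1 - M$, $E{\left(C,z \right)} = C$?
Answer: $-18292$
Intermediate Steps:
$A{\left(T,w \right)} = -8 + T$
$p{\left(D \right)} = -2$ ($p{\left(D \right)} = -1 - 1 = -2$)
$x{\left(j,b \right)} = -14 + j$
$O{\left(m \right)} = -82$ ($O{\left(m \right)} = -2 - 80 = -82$)
$\left(-20521 - -2147\right) - O{\left(x{\left(-8,1 \right)} \right)} = \left(-20521 - -2147\right) - -82 = \left(-20521 + 2147\right) + 82 = -18374 + 82 = -18292$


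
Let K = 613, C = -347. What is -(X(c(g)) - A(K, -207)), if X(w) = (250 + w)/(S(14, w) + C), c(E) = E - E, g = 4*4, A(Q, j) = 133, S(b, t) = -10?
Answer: 47731/357 ≈ 133.70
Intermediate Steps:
g = 16
c(E) = 0
X(w) = -250/357 - w/357 (X(w) = (250 + w)/(-10 - 347) = (250 + w)/(-357) = (250 + w)*(-1/357) = -250/357 - w/357)
-(X(c(g)) - A(K, -207)) = -((-250/357 - 1/357*0) - 1*133) = -((-250/357 + 0) - 133) = -(-250/357 - 133) = -1*(-47731/357) = 47731/357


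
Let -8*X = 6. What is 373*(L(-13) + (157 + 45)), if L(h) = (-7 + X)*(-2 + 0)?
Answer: 162255/2 ≈ 81128.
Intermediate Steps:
X = -¾ (X = -⅛*6 = -¾ ≈ -0.75000)
L(h) = 31/2 (L(h) = (-7 - ¾)*(-2 + 0) = -31/4*(-2) = 31/2)
373*(L(-13) + (157 + 45)) = 373*(31/2 + (157 + 45)) = 373*(31/2 + 202) = 373*(435/2) = 162255/2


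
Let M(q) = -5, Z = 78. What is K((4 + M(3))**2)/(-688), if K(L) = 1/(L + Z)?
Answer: -1/54352 ≈ -1.8399e-5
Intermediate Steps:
K(L) = 1/(78 + L) (K(L) = 1/(L + 78) = 1/(78 + L))
K((4 + M(3))**2)/(-688) = 1/((78 + (4 - 5)**2)*(-688)) = -1/688/(78 + (-1)**2) = -1/688/(78 + 1) = -1/688/79 = (1/79)*(-1/688) = -1/54352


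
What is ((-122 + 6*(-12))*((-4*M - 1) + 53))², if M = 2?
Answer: 72863296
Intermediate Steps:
((-122 + 6*(-12))*((-4*M - 1) + 53))² = ((-122 + 6*(-12))*((-4*2 - 1) + 53))² = ((-122 - 72)*((-8 - 1) + 53))² = (-194*(-9 + 53))² = (-194*44)² = (-8536)² = 72863296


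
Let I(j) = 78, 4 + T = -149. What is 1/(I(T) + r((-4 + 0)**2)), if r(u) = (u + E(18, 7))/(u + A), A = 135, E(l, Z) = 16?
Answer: 151/11810 ≈ 0.012786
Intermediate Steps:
T = -153 (T = -4 - 149 = -153)
r(u) = (16 + u)/(135 + u) (r(u) = (u + 16)/(u + 135) = (16 + u)/(135 + u))
1/(I(T) + r((-4 + 0)**2)) = 1/(78 + (16 + (-4 + 0)**2)/(135 + (-4 + 0)**2)) = 1/(78 + (16 + (-4)**2)/(135 + (-4)**2)) = 1/(78 + (16 + 16)/(135 + 16)) = 1/(78 + 32/151) = 1/(11810/151) = 151/11810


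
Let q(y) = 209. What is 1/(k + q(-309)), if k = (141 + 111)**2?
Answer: 1/63713 ≈ 1.5695e-5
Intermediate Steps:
k = 63504 (k = 252**2 = 63504)
1/(k + q(-309)) = 1/(63504 + 209) = 1/63713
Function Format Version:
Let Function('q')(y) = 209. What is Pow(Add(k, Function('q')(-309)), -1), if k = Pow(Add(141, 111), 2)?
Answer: Rational(1, 63713) ≈ 1.5695e-5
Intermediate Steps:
k = 63504 (k = Pow(252, 2) = 63504)
Pow(Add(k, Function('q')(-309)), -1) = Pow(Add(63504, 209), -1) = Pow(63713, -1) = Rational(1, 63713)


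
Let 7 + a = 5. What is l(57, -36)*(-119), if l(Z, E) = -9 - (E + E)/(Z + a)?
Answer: 50337/55 ≈ 915.22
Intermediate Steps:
a = -2 (a = -7 + 5 = -2)
l(Z, E) = -9 - 2*E/(-2 + Z) (l(Z, E) = -9 - (E + E)/(Z - 2) = -9 - 2*E/(-2 + Z))
l(57, -36)*(-119) = ((18 - 9*57 - 2*(-36))/(-2 + 57))*(-119) = ((18 - 513 + 72)/55)*(-119) = ((1/55)*(-423))*(-119) = -423/55*(-119) = 50337/55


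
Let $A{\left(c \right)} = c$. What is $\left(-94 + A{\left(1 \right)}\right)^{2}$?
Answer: $8649$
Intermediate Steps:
$\left(-94 + A{\left(1 \right)}\right)^{2} = \left(-94 + 1\right)^{2} = \left(-93\right)^{2} = 8649$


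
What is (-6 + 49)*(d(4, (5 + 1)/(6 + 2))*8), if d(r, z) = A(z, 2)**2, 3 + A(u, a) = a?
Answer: 344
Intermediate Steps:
A(u, a) = -3 + a
d(r, z) = 1 (d(r, z) = (-3 + 2)**2 = (-1)**2 = 1)
(-6 + 49)*(d(4, (5 + 1)/(6 + 2))*8) = (-6 + 49)*(1*8) = 43*8 = 344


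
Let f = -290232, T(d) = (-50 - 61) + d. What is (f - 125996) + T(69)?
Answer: -416270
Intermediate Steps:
T(d) = -111 + d
(f - 125996) + T(69) = (-290232 - 125996) + (-111 + 69) = -416228 - 42 = -416270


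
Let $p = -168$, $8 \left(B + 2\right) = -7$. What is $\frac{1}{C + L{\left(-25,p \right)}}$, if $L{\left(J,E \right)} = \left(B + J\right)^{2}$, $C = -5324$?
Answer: $- \frac{64}{291007} \approx -0.00021993$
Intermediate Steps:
$B = - \frac{23}{8}$ ($B = -2 + \frac{1}{8} \left(-7\right) = -2 - \frac{7}{8} = - \frac{23}{8} \approx -2.875$)
$L{\left(J,E \right)} = \left(- \frac{23}{8} + J\right)^{2}$
$\frac{1}{C + L{\left(-25,p \right)}} = \frac{1}{-5324 + \frac{\left(-23 + 8 \left(-25\right)\right)^{2}}{64}} = \frac{1}{-5324 + \frac{\left(-23 - 200\right)^{2}}{64}} = \frac{1}{-5324 + \frac{\left(-223\right)^{2}}{64}} = \frac{1}{-5324 + \frac{1}{64} \cdot 49729} = \frac{1}{-5324 + \frac{49729}{64}} = \frac{1}{- \frac{291007}{64}} = - \frac{64}{291007}$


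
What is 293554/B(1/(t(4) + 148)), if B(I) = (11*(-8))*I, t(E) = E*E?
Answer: -6017857/11 ≈ -5.4708e+5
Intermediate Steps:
t(E) = E**2
B(I) = -88*I
293554/B(1/(t(4) + 148)) = 293554/((-88/(4**2 + 148))) = 293554/((-88/(16 + 148))) = 293554/((-88/164)) = 293554/((-88*1/164)) = 293554/(-22/41) = 293554*(-41/22) = -6017857/11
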